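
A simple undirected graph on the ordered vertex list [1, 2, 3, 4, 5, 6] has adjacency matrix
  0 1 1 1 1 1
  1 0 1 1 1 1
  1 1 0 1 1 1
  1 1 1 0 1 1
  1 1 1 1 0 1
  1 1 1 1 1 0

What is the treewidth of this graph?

A width-5 tree decomposition is:
Bags: B1 = {1, 2, 3, 4, 5, 6}
Tree: (single bag)
A single bag containing all 6 vertices is trivially a valid decomposition of width 5. For the lower bound, the 6 vertices {1, 2, 3, 4, 5, 6} are pairwise adjacent, and any tree decomposition puts a clique entirely inside one bag — forcing width ≥ 5. Hence tw(G) = 5 exactly.

5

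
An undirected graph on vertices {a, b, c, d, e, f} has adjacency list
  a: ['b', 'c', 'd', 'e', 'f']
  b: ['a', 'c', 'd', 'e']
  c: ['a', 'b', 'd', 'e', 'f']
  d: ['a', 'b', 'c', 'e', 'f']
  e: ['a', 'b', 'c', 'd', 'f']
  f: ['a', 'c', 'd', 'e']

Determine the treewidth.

4

A width-4 tree decomposition is:
Bags: B1 = {a, b, c, d, e}  B2 = {a, c, d, e, f}
Tree: B1–B2
Every bag has size at most 5, so the width is 5 − 1 = 4 and tw(G) ≤ 4. For the lower bound, the 5 vertices {a, c, d, e, f} are pairwise adjacent, and any tree decomposition puts a clique entirely inside one bag — forcing width ≥ 4. The upper and lower bounds meet at 4, so that is the treewidth.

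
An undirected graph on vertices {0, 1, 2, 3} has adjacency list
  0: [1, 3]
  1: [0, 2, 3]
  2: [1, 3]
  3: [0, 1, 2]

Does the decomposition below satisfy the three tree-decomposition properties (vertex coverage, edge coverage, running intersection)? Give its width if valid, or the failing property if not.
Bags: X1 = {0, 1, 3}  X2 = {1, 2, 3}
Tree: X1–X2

Yes; width 2.

Vertex coverage: the bags together contain {0, 1, 2, 3}, the full vertex set. Edge coverage: each edge of G has both endpoints in at least one bag. Running intersection: for every vertex, the bags containing it form a connected subtree. All three properties hold, so this is a valid tree decomposition of width max|bag| − 1 = 2, and hence tw(G) ≤ 2.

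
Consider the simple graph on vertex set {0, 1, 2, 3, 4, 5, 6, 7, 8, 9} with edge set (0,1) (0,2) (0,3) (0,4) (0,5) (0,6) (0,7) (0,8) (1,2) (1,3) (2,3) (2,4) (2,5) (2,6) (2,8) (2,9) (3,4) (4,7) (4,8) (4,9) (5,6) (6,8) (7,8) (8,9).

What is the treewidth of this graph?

3

A width-3 tree decomposition is:
Bags: B1 = {0, 2, 6, 8}  B2 = {0, 2, 4, 8}  B3 = {2, 4, 8, 9}  B4 = {0, 4, 7, 8}  B5 = {0, 2, 5, 6}  B6 = {0, 2, 3, 4}  B7 = {0, 1, 2, 3}
Tree: B1–B2, B2–B3, B2–B4, B1–B5, B2–B6, B6–B7
Each bag holds 4 vertices, so the decomposition has width 3, which upper-bounds the treewidth. For the lower bound, the 4 vertices {0, 2, 4, 8} are pairwise adjacent, and any tree decomposition puts a clique entirely inside one bag — forcing width ≥ 3. Hence tw(G) = 3 exactly.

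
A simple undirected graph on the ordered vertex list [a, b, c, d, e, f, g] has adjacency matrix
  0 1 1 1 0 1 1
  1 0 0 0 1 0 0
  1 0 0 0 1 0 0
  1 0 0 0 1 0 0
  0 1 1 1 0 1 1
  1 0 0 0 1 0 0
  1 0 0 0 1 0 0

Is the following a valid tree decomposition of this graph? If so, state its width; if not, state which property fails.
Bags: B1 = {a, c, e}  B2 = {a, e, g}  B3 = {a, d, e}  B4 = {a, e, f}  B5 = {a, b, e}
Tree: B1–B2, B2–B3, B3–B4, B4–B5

Vertex coverage: the bags together contain {a, b, c, d, e, f, g}, the full vertex set. Edge coverage: each edge of G has both endpoints in at least one bag. Running intersection: for every vertex, the bags containing it form a connected subtree. All three properties hold, so this is a valid tree decomposition of width max|bag| − 1 = 2, and hence tw(G) ≤ 2.

Yes; width 2.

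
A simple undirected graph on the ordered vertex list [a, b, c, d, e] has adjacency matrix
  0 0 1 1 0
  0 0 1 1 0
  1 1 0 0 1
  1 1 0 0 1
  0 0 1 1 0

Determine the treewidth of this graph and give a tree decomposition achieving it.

Every bag has size at most 3, so the width is 3 − 1 = 2 and tw(G) ≤ 2. Since b–c–a–d–b is a cycle in G, G is not acyclic. Forests are exactly the graphs of treewidth ≤ 1, so tw(G) ≥ 2. The upper and lower bounds meet at 2, so that is the treewidth.

Treewidth 2.
Bags: B1 = {b, c, d}  B2 = {a, c, d}  B3 = {c, d, e}
Tree: B1–B2, B2–B3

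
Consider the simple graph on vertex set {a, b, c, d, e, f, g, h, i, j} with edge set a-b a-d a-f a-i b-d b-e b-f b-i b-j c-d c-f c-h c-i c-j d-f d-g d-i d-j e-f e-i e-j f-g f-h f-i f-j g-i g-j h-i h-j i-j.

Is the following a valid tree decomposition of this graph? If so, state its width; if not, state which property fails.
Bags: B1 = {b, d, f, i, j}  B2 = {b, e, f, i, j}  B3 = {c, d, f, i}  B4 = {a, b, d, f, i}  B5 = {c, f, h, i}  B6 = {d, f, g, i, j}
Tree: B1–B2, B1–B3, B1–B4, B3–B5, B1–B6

No — edge (j,c) lies in no bag.

A tree decomposition must satisfy three properties: every vertex lies in some bag; for every edge, both endpoints lie together in some bag; and for every vertex, the bags containing it form a connected subtree. Here edge (j,c) lies in no bag, so the decomposition is invalid.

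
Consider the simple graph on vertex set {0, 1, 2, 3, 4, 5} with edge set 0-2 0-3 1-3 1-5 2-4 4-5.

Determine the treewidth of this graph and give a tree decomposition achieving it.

Treewidth 2.
One such decomposition:
Bags: B1 = {0, 2, 3}  B2 = {2, 3, 4}  B3 = {3, 4, 5}  B4 = {1, 3, 5}
Tree: B1–B2, B2–B3, B3–B4

Every bag has size at most 3, so the width is 3 − 1 = 2 and tw(G) ≤ 2. For the lower bound, G contains the cycle 3–0–2–4–5–1–3, so G is not a forest; only forests have treewidth ≤ 1, hence tw(G) ≥ 2. Hence tw(G) = 2 exactly.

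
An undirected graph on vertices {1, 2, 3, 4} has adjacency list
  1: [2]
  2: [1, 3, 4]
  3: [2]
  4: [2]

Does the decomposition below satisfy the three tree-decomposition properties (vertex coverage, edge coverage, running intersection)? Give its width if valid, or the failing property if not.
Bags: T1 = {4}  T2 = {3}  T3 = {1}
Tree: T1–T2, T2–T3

No — vertex 2 appears in no bag.

A tree decomposition must satisfy three properties: every vertex lies in some bag; for every edge, both endpoints lie together in some bag; and for every vertex, the bags containing it form a connected subtree. Here vertex 2 appears in no bag, so the decomposition is invalid.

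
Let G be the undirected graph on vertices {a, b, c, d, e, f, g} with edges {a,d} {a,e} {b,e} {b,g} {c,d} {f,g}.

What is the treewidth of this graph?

A width-1 tree decomposition is:
Bags: B1 = {c, d}  B2 = {a, d}  B3 = {a, e}  B4 = {b, e}  B5 = {b, g}  B6 = {f, g}
Tree: B1–B2, B2–B3, B3–B4, B4–B5, B5–B6
Every bag has size at most 2, so the width is 2 − 1 = 1 and tw(G) ≤ 1. G has an edge, so its treewidth is at least 1. The upper and lower bounds meet at 1, so that is the treewidth.

1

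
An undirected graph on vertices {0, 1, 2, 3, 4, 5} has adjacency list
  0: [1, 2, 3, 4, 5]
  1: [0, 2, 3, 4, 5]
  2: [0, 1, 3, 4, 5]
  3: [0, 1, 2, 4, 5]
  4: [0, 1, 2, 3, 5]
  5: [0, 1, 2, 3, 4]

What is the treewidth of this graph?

A width-5 tree decomposition is:
Bags: B1 = {0, 1, 2, 3, 4, 5}
Tree: (single bag)
A single bag containing all 6 vertices is trivially a valid decomposition of width 5. On the other hand G contains the 6-clique {0, 1, 2, 3, 4, 5}. A clique must lie in a single bag of any decomposition, so no decomposition can have width below 5. Therefore the treewidth is 5.

5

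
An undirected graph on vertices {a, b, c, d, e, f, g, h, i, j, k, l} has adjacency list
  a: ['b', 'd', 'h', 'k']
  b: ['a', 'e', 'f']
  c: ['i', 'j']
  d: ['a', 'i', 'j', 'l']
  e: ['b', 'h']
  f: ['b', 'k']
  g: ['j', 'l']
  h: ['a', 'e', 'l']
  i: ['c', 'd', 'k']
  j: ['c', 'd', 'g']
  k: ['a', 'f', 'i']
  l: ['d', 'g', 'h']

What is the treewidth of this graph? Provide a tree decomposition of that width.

Every bag has size at most 4, so the width is 4 − 1 = 3 and tw(G) ≤ 3. For the lower bound: the 4 vertex sets {b,e,f}, {k}, {a}, {d,h,i,l} are disjoint, each induces a connected subgraph, and every pair is joined by at least one edge of G. Contracting each set to a single vertex therefore yields K_{4} as a minor, and since treewidth is minor-monotone, tw(G) ≥ tw(K_{4}) = 3. The upper and lower bounds meet at 3, so that is the treewidth.

Treewidth 3.
Bags: B1 = {b, e, f, k}  B2 = {a, b, e, k}  B3 = {a, e, h, k}  B4 = {a, h, i, k}  B5 = {a, d, h, i}  B6 = {d, h, i, l}  B7 = {c, d, i, l}  B8 = {c, d, j, l}  B9 = {c, g, j, l}
Tree: B1–B2, B2–B3, B3–B4, B4–B5, B5–B6, B6–B7, B7–B8, B8–B9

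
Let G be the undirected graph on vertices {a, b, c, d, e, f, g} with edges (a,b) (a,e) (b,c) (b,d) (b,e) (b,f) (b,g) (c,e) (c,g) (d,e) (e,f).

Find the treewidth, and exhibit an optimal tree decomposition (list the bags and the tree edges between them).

Treewidth 2.
Bags: B1 = {b, c, e}  B2 = {b, d, e}  B3 = {b, e, f}  B4 = {a, b, e}  B5 = {b, c, g}
Tree: B1–B2, B2–B3, B3–B4, B1–B5

Each bag holds 3 vertices, so the decomposition has width 2, which upper-bounds the treewidth. Conversely, {b, c, g} is a clique of size 3, and the vertices of any clique must share a bag in every tree decomposition; so some bag has ≥ 3 vertices and tw(G) ≥ 2. The upper and lower bounds meet at 2, so that is the treewidth.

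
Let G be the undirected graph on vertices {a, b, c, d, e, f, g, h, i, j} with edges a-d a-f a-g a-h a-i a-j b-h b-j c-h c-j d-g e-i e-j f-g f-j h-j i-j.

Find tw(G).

2

A width-2 tree decomposition is:
Bags: B1 = {a, f, j}  B2 = {a, h, j}  B3 = {b, h, j}  B4 = {a, f, g}  B5 = {a, i, j}  B6 = {a, d, g}  B7 = {c, h, j}  B8 = {e, i, j}
Tree: B1–B2, B2–B3, B1–B4, B2–B5, B4–B6, B2–B7, B5–B8
The largest bag has 3 vertices, giving width 2; this decomposition certifies tw(G) ≤ 2. On the other hand G contains the 3-clique {a, d, g}. A clique must lie in a single bag of any decomposition, so no decomposition can have width below 2. Therefore the treewidth is 2.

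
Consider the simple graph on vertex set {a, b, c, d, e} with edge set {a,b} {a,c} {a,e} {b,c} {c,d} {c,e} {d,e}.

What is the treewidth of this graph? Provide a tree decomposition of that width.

The largest bag has 3 vertices, giving width 2; this decomposition certifies tw(G) ≤ 2. Conversely, {c, d, e} is a clique of size 3, and the vertices of any clique must share a bag in every tree decomposition; so some bag has ≥ 3 vertices and tw(G) ≥ 2. Therefore the treewidth is 2.

Treewidth 2.
Bags: B1 = {a, b, c}  B2 = {a, c, e}  B3 = {c, d, e}
Tree: B1–B2, B2–B3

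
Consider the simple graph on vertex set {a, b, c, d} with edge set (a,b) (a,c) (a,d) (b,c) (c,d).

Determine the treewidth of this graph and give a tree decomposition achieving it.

Treewidth 2.
Bags: B1 = {a, c, d}  B2 = {a, b, c}
Tree: B1–B2

The largest bag has 3 vertices, giving width 2; this decomposition certifies tw(G) ≤ 2. Conversely, {a, c, d} is a clique of size 3, and the vertices of any clique must share a bag in every tree decomposition; so some bag has ≥ 3 vertices and tw(G) ≥ 2. The upper and lower bounds meet at 2, so that is the treewidth.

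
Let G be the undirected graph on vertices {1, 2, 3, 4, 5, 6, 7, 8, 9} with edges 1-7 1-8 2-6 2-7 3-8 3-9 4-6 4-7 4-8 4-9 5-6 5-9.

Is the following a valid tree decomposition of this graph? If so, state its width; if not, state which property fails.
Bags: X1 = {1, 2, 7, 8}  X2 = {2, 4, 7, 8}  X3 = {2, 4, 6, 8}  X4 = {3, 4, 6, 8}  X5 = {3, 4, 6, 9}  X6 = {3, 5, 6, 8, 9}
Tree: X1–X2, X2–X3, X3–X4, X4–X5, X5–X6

No — bags containing vertex 8 are not connected in the tree.

A tree decomposition must satisfy three properties: every vertex lies in some bag; for every edge, both endpoints lie together in some bag; and for every vertex, the bags containing it form a connected subtree. Here bags containing vertex 8 are not connected in the tree, so the decomposition is invalid.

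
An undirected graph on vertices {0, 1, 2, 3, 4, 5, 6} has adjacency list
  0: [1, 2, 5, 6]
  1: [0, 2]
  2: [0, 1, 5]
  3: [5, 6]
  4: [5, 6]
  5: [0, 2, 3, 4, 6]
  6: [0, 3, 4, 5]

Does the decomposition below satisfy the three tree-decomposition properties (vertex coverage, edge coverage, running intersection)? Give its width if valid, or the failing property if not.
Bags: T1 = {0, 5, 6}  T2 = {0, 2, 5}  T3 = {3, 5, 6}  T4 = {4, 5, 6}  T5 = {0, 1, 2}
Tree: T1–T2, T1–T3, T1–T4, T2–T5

Yes; width 2.

Checking the three conditions: (i) the bags cover all of {0, 1, 2, 3, 4, 5, 6}; (ii) for each edge, some bag contains both endpoints; (iii) the bags containing any fixed vertex form a subtree. All hold, so the decomposition is valid with width 3 − 1 = 2.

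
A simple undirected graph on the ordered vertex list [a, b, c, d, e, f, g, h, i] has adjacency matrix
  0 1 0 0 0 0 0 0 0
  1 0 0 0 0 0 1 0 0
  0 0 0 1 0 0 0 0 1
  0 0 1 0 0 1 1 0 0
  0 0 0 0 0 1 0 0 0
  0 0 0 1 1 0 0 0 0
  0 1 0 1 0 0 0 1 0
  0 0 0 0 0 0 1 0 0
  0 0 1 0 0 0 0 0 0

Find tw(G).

A width-1 tree decomposition is:
Bags: B1 = {d, g}  B2 = {b, g}  B3 = {a, b}  B4 = {c, d}  B5 = {g, h}  B6 = {d, f}  B7 = {c, i}  B8 = {e, f}
Tree: B1–B2, B2–B3, B1–B4, B1–B5, B4–B6, B4–B7, B6–B8
The largest bag has 2 vertices, giving width 1; this decomposition certifies tw(G) ≤ 1. Since G has at least one edge (e.g. d–g), it is not an edgeless graph, so tw(G) ≥ 1. Combining the bounds, tw(G) = 1.

1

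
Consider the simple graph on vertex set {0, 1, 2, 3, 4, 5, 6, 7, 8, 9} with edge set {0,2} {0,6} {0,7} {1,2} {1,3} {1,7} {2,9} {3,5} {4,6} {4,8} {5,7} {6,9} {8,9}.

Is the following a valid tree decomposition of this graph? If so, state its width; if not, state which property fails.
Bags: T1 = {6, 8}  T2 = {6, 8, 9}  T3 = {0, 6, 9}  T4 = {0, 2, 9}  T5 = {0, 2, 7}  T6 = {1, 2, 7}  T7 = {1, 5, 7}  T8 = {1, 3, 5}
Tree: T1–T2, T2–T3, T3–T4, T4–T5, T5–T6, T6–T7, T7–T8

A tree decomposition must satisfy three properties: every vertex lies in some bag; for every edge, both endpoints lie together in some bag; and for every vertex, the bags containing it form a connected subtree. Here vertex 4 appears in no bag, so the decomposition is invalid.

No — vertex 4 appears in no bag.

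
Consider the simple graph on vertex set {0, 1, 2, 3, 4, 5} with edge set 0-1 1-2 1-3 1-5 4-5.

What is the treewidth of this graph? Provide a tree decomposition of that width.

Treewidth 1.
One such decomposition:
Bags: B1 = {0, 1}  B2 = {1, 2}  B3 = {1, 5}  B4 = {4, 5}  B5 = {1, 3}
Tree: B1–B2, B1–B3, B3–B4, B1–B5

Each bag holds 2 vertices, so the decomposition has width 1, which upper-bounds the treewidth. Any graph with an edge has treewidth ≥ 1, and G has the edge 0–1. Therefore the treewidth is 1.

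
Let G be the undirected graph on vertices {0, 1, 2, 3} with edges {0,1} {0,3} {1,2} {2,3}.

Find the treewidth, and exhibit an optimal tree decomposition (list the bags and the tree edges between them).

Treewidth 2.
One optimal decomposition is:
Bags: B1 = {0, 2, 3}  B2 = {0, 1, 2}
Tree: B1–B2

Every bag has size at most 3, so the width is 3 − 1 = 2 and tw(G) ≤ 2. Since 2–3–0–1–2 is a cycle in G, G is not acyclic. Forests are exactly the graphs of treewidth ≤ 1, so tw(G) ≥ 2. Combining the bounds, tw(G) = 2.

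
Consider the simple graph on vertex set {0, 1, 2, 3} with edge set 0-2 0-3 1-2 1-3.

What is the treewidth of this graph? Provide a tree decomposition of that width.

Each bag holds 3 vertices, so the decomposition has width 2, which upper-bounds the treewidth. Since 3–0–2–1–3 is a cycle in G, G is not acyclic. Forests are exactly the graphs of treewidth ≤ 1, so tw(G) ≥ 2. The upper and lower bounds meet at 2, so that is the treewidth.

Treewidth 2.
One optimal decomposition is:
Bags: B1 = {0, 2, 3}  B2 = {1, 2, 3}
Tree: B1–B2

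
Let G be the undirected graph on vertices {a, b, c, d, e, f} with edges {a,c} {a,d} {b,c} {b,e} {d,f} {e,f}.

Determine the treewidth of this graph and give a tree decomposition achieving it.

Treewidth 2.
One such decomposition:
Bags: B1 = {b, c, e}  B2 = {a, c, e}  B3 = {a, d, e}  B4 = {d, e, f}
Tree: B1–B2, B2–B3, B3–B4

Every bag has size at most 3, so the width is 3 − 1 = 2 and tw(G) ≤ 2. The edges e–b–c–a–d–f–e form a cycle, so G is not a tree and its treewidth is at least 2. Combining the bounds, tw(G) = 2.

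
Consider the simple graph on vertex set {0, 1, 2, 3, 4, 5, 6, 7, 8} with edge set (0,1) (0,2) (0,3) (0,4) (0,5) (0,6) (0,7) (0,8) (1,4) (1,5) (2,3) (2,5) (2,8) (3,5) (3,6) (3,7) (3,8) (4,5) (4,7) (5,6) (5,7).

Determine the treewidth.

A width-3 tree decomposition is:
Bags: B1 = {0, 2, 3, 5}  B2 = {0, 3, 5, 7}  B3 = {0, 4, 5, 7}  B4 = {0, 1, 4, 5}  B5 = {0, 3, 5, 6}  B6 = {0, 2, 3, 8}
Tree: B1–B2, B2–B3, B3–B4, B2–B5, B1–B6
Every bag has size at most 4, so the width is 4 − 1 = 3 and tw(G) ≤ 3. On the other hand G contains the 4-clique {0, 2, 3, 8}. A clique must lie in a single bag of any decomposition, so no decomposition can have width below 3. The upper and lower bounds meet at 3, so that is the treewidth.

3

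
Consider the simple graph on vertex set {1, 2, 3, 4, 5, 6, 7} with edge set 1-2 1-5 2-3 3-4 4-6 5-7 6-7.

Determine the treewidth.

A width-2 tree decomposition is:
Bags: B1 = {2, 3, 4}  B2 = {2, 4, 6}  B3 = {2, 6, 7}  B4 = {2, 5, 7}  B5 = {1, 2, 5}
Tree: B1–B2, B2–B3, B3–B4, B4–B5
Each bag holds 3 vertices, so the decomposition has width 2, which upper-bounds the treewidth. The edges 2–3–4–6–7–5–1–2 form a cycle, so G is not a tree and its treewidth is at least 2. The upper and lower bounds meet at 2, so that is the treewidth.

2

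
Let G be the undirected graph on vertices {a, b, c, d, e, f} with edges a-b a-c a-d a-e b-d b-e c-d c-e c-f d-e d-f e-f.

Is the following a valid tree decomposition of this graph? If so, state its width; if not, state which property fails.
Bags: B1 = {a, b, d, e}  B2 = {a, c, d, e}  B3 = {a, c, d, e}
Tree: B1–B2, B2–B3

No — vertex f appears in no bag.

A tree decomposition must satisfy three properties: every vertex lies in some bag; for every edge, both endpoints lie together in some bag; and for every vertex, the bags containing it form a connected subtree. Here vertex f appears in no bag, so the decomposition is invalid.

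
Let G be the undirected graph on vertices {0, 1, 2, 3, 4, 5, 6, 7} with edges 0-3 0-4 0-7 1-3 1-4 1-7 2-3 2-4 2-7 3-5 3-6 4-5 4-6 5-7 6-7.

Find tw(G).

3

A width-3 tree decomposition is:
Bags: B1 = {0, 3, 4, 7}  B2 = {1, 3, 4, 7}  B3 = {3, 4, 6, 7}  B4 = {2, 3, 4, 7}  B5 = {3, 4, 5, 7}
Tree: B1–B2, B2–B3, B3–B4, B4–B5
Each bag holds 4 vertices, so the decomposition has width 3, which upper-bounds the treewidth. For the lower bound: the 4 vertex sets {0,7}, {1,4}, {3}, {6} are disjoint, each induces a connected subgraph, and every pair is joined by at least one edge of G. Contracting each set to a single vertex therefore yields K_{4} as a minor, and since treewidth is minor-monotone, tw(G) ≥ tw(K_{4}) = 3. Therefore the treewidth is 3.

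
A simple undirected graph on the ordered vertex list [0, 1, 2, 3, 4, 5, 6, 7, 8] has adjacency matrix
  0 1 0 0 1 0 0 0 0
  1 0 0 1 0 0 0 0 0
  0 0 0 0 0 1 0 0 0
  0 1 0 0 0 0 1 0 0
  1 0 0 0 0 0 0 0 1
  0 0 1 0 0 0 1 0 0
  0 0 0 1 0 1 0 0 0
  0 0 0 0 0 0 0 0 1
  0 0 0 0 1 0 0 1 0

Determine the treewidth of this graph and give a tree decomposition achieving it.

Treewidth 1.
One optimal decomposition is:
Bags: B1 = {7, 8}  B2 = {4, 8}  B3 = {0, 4}  B4 = {0, 1}  B5 = {1, 3}  B6 = {3, 6}  B7 = {5, 6}  B8 = {2, 5}
Tree: B1–B2, B2–B3, B3–B4, B4–B5, B5–B6, B6–B7, B7–B8

Each bag holds 2 vertices, so the decomposition has width 1, which upper-bounds the treewidth. G has an edge, so its treewidth is at least 1. The upper and lower bounds meet at 1, so that is the treewidth.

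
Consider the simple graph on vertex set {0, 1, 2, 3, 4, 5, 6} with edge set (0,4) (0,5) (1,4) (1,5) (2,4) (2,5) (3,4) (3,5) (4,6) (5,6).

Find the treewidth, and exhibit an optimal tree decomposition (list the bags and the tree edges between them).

Treewidth 2.
Bags: B1 = {2, 4, 5}  B2 = {3, 4, 5}  B3 = {0, 4, 5}  B4 = {4, 5, 6}  B5 = {1, 4, 5}
Tree: B1–B2, B2–B3, B3–B4, B4–B5

Every bag has size at most 3, so the width is 3 − 1 = 2 and tw(G) ≤ 2. Since 4–2–5–3–4 is a cycle in G, G is not acyclic. Forests are exactly the graphs of treewidth ≤ 1, so tw(G) ≥ 2. Combining the bounds, tw(G) = 2.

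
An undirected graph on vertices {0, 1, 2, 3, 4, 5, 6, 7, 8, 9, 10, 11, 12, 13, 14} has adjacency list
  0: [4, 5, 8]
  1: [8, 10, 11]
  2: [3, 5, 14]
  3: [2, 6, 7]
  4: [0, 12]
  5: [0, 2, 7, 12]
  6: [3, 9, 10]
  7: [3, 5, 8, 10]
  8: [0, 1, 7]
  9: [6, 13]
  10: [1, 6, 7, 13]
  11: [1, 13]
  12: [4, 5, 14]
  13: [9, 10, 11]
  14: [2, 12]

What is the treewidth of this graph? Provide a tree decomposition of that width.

Each bag holds 4 vertices, so the decomposition has width 3, which upper-bounds the treewidth. For the lower bound: the 4 vertex sets {4,12,14}, {2}, {5}, {0,3,7,8} are disjoint, each induces a connected subgraph, and every pair is joined by at least one edge of G. Contracting each set to a single vertex therefore yields K_{4} as a minor, and since treewidth is minor-monotone, tw(G) ≥ tw(K_{4}) = 3. Therefore the treewidth is 3.

Treewidth 3.
One such decomposition:
Bags: B1 = {2, 4, 12, 14}  B2 = {2, 4, 5, 12}  B3 = {0, 2, 4, 5}  B4 = {0, 2, 3, 5}  B5 = {0, 3, 5, 7}  B6 = {0, 3, 7, 8}  B7 = {3, 6, 7, 8}  B8 = {6, 7, 8, 10}  B9 = {1, 6, 8, 10}  B10 = {1, 6, 9, 10}  B11 = {1, 9, 10, 13}  B12 = {1, 9, 11, 13}
Tree: B1–B2, B2–B3, B3–B4, B4–B5, B5–B6, B6–B7, B7–B8, B8–B9, B9–B10, B10–B11, B11–B12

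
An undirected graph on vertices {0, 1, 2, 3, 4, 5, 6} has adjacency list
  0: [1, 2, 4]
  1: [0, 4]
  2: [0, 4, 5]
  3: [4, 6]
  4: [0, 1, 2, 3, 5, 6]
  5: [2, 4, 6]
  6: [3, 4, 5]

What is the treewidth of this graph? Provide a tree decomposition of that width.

The largest bag has 3 vertices, giving width 2; this decomposition certifies tw(G) ≤ 2. Conversely, {0, 1, 4} is a clique of size 3, and the vertices of any clique must share a bag in every tree decomposition; so some bag has ≥ 3 vertices and tw(G) ≥ 2. Hence tw(G) = 2 exactly.

Treewidth 2.
Bags: B1 = {0, 2, 4}  B2 = {2, 4, 5}  B3 = {4, 5, 6}  B4 = {0, 1, 4}  B5 = {3, 4, 6}
Tree: B1–B2, B2–B3, B1–B4, B3–B5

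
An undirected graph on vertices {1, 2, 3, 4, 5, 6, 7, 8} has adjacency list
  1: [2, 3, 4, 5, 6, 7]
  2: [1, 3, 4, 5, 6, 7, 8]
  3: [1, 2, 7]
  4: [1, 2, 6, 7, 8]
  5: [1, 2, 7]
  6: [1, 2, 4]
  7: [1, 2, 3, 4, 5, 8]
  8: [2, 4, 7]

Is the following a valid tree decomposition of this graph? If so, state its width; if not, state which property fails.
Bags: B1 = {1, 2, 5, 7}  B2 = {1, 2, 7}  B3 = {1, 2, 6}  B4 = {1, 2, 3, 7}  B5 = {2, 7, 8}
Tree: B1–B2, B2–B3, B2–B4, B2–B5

A tree decomposition must satisfy three properties: every vertex lies in some bag; for every edge, both endpoints lie together in some bag; and for every vertex, the bags containing it form a connected subtree. Here vertex 4 appears in no bag, so the decomposition is invalid.

No — vertex 4 appears in no bag.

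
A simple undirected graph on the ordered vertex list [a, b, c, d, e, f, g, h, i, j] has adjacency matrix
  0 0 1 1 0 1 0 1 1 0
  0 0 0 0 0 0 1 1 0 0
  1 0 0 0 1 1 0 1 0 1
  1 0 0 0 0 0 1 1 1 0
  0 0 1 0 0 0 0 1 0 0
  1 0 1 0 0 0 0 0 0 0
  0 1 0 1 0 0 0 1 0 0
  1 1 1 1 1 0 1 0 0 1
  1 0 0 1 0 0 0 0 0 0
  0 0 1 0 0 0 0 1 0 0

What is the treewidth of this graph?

A width-2 tree decomposition is:
Bags: B1 = {a, d, h}  B2 = {a, c, h}  B3 = {d, g, h}  B4 = {a, d, i}  B5 = {a, c, f}  B6 = {b, g, h}  B7 = {c, e, h}  B8 = {c, h, j}
Tree: B1–B2, B1–B3, B1–B4, B2–B5, B3–B6, B2–B7, B7–B8
The largest bag has 3 vertices, giving width 2; this decomposition certifies tw(G) ≤ 2. Conversely, {d, g, h} is a clique of size 3, and the vertices of any clique must share a bag in every tree decomposition; so some bag has ≥ 3 vertices and tw(G) ≥ 2. Therefore the treewidth is 2.

2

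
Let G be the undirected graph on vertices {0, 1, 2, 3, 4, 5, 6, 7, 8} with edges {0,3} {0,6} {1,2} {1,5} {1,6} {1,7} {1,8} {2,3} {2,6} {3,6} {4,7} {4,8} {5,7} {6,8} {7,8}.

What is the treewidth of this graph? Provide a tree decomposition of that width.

Treewidth 2.
Bags: B1 = {1, 6, 8}  B2 = {1, 2, 6}  B3 = {1, 7, 8}  B4 = {4, 7, 8}  B5 = {1, 5, 7}  B6 = {2, 3, 6}  B7 = {0, 3, 6}
Tree: B1–B2, B1–B3, B3–B4, B3–B5, B2–B6, B6–B7

The largest bag has 3 vertices, giving width 2; this decomposition certifies tw(G) ≤ 2. On the other hand G contains the 3-clique {0, 3, 6}. A clique must lie in a single bag of any decomposition, so no decomposition can have width below 2. Combining the bounds, tw(G) = 2.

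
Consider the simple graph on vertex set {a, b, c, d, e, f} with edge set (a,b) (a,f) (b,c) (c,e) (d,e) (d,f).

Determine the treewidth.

2

A width-2 tree decomposition is:
Bags: B1 = {c, d, e}  B2 = {c, d, f}  B3 = {a, c, f}  B4 = {a, b, c}
Tree: B1–B2, B2–B3, B3–B4
The largest bag has 3 vertices, giving width 2; this decomposition certifies tw(G) ≤ 2. For the lower bound, G contains the cycle c–e–d–f–a–b–c, so G is not a forest; only forests have treewidth ≤ 1, hence tw(G) ≥ 2. Hence tw(G) = 2 exactly.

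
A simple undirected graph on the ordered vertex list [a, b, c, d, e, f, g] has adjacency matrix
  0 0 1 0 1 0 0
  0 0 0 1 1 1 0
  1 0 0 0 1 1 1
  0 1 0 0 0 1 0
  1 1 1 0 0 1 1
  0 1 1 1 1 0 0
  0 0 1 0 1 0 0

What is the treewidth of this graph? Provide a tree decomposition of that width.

Treewidth 2.
Bags: B1 = {a, c, e}  B2 = {c, e, f}  B3 = {c, e, g}  B4 = {b, e, f}  B5 = {b, d, f}
Tree: B1–B2, B1–B3, B2–B4, B4–B5

Each bag holds 3 vertices, so the decomposition has width 2, which upper-bounds the treewidth. On the other hand G contains the 3-clique {b, d, f}. A clique must lie in a single bag of any decomposition, so no decomposition can have width below 2. Therefore the treewidth is 2.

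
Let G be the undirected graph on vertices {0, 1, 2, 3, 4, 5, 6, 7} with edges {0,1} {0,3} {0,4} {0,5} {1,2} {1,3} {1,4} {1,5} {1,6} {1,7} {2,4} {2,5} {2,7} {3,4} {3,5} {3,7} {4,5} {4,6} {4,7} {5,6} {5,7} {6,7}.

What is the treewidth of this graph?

4

A width-4 tree decomposition is:
Bags: B1 = {1, 3, 4, 5, 7}  B2 = {1, 2, 4, 5, 7}  B3 = {0, 1, 3, 4, 5}  B4 = {1, 4, 5, 6, 7}
Tree: B1–B2, B1–B3, B2–B4
Every bag has size at most 5, so the width is 5 − 1 = 4 and tw(G) ≤ 4. For the lower bound, the 5 vertices {0, 1, 3, 4, 5} are pairwise adjacent, and any tree decomposition puts a clique entirely inside one bag — forcing width ≥ 4. Therefore the treewidth is 4.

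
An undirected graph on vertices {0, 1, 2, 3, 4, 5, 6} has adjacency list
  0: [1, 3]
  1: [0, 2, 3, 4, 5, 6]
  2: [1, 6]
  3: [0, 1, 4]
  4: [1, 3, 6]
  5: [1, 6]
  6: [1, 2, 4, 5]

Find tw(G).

A width-2 tree decomposition is:
Bags: B1 = {1, 4, 6}  B2 = {1, 3, 4}  B3 = {1, 5, 6}  B4 = {1, 2, 6}  B5 = {0, 1, 3}
Tree: B1–B2, B1–B3, B3–B4, B2–B5
Every bag has size at most 3, so the width is 3 − 1 = 2 and tw(G) ≤ 2. Conversely, {0, 1, 3} is a clique of size 3, and the vertices of any clique must share a bag in every tree decomposition; so some bag has ≥ 3 vertices and tw(G) ≥ 2. Combining the bounds, tw(G) = 2.

2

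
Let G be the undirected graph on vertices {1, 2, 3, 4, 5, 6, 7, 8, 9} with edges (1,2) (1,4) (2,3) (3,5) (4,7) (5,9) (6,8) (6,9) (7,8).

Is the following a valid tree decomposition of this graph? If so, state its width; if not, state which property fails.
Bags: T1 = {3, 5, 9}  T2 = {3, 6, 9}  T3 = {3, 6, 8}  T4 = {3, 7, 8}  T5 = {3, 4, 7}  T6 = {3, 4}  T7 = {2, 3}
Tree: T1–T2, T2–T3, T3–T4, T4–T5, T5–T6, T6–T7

No — vertex 1 appears in no bag.

A tree decomposition must satisfy three properties: every vertex lies in some bag; for every edge, both endpoints lie together in some bag; and for every vertex, the bags containing it form a connected subtree. Here vertex 1 appears in no bag, so the decomposition is invalid.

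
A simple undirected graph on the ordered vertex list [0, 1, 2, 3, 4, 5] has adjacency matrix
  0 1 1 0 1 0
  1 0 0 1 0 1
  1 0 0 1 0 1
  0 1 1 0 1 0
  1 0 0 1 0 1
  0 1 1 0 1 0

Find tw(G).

3

A width-3 tree decomposition is:
Bags: B1 = {1, 2, 3, 4}  B2 = {0, 1, 2, 4}  B3 = {1, 2, 4, 5}
Tree: B1–B2, B2–B3
Each bag holds 4 vertices, so the decomposition has width 3, which upper-bounds the treewidth. For the lower bound: the 4 vertex sets {3,4}, {0,2}, {1}, {5} are disjoint, each induces a connected subgraph, and every pair is joined by at least one edge of G. Contracting each set to a single vertex therefore yields K_{4} as a minor, and since treewidth is minor-monotone, tw(G) ≥ tw(K_{4}) = 3. Combining the bounds, tw(G) = 3.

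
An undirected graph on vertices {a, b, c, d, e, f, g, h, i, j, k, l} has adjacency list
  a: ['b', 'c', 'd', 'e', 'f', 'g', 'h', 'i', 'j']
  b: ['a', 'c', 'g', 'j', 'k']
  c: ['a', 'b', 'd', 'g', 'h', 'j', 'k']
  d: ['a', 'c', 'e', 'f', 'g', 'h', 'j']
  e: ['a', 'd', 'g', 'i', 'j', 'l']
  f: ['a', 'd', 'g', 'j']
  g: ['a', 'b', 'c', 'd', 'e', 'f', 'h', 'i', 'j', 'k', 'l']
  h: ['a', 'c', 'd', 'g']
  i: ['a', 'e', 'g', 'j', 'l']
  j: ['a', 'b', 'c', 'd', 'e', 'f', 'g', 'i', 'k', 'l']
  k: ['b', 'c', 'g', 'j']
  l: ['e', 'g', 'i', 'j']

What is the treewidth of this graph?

4

A width-4 tree decomposition is:
Bags: B1 = {a, d, e, g, j}  B2 = {a, e, g, i, j}  B3 = {a, c, d, g, j}  B4 = {a, d, f, g, j}  B5 = {a, b, c, g, j}  B6 = {e, g, i, j, l}  B7 = {b, c, g, j, k}  B8 = {a, c, d, g, h}
Tree: B1–B2, B1–B3, B1–B4, B3–B5, B2–B6, B5–B7, B3–B8
Each bag holds 5 vertices, so the decomposition has width 4, which upper-bounds the treewidth. On the other hand G contains the 5-clique {a, d, e, g, j}. A clique must lie in a single bag of any decomposition, so no decomposition can have width below 4. Combining the bounds, tw(G) = 4.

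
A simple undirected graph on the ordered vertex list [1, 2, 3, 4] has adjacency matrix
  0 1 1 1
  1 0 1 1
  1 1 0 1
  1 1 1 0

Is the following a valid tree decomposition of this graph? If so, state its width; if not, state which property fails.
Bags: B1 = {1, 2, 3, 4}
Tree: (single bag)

Checking the three conditions: (i) the bags cover all of {1, 2, 3, 4}; (ii) for each edge, some bag contains both endpoints; (iii) the bags containing any fixed vertex form a subtree. All hold, so the decomposition is valid with width 4 − 1 = 3.

Yes; width 3.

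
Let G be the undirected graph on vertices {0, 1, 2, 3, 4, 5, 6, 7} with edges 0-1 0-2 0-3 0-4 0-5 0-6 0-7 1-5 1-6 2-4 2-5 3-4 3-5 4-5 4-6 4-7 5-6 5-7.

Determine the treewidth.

A width-3 tree decomposition is:
Bags: B1 = {0, 1, 5, 6}  B2 = {0, 4, 5, 6}  B3 = {0, 2, 4, 5}  B4 = {0, 3, 4, 5}  B5 = {0, 4, 5, 7}
Tree: B1–B2, B2–B3, B2–B4, B3–B5
Every bag has size at most 4, so the width is 4 − 1 = 3 and tw(G) ≤ 3. On the other hand G contains the 4-clique {0, 1, 5, 6}. A clique must lie in a single bag of any decomposition, so no decomposition can have width below 3. Therefore the treewidth is 3.

3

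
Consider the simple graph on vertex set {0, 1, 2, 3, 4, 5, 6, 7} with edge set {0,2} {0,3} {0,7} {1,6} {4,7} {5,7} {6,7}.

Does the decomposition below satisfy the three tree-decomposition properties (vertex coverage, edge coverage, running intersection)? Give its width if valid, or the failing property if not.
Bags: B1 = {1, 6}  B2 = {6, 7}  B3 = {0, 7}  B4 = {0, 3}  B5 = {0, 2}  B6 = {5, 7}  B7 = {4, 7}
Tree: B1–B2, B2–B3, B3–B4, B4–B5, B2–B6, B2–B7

Yes; width 1.

Every vertex of G appears in some bag (union = {0, 1, 2, 3, 4, 5, 6, 7}); every edge is covered by a bag; and for each vertex v the set of bags containing v is connected in the bag tree. The decomposition is therefore valid. The largest bag has 2 vertices, so the width is 1.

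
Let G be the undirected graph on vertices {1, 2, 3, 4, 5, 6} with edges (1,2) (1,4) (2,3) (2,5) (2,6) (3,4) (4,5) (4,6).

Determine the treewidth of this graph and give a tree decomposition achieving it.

Each bag holds 3 vertices, so the decomposition has width 2, which upper-bounds the treewidth. Since 3–2–6–4–3 is a cycle in G, G is not acyclic. Forests are exactly the graphs of treewidth ≤ 1, so tw(G) ≥ 2. Therefore the treewidth is 2.

Treewidth 2.
One such decomposition:
Bags: B1 = {2, 3, 4}  B2 = {2, 4, 6}  B3 = {1, 2, 4}  B4 = {2, 4, 5}
Tree: B1–B2, B2–B3, B3–B4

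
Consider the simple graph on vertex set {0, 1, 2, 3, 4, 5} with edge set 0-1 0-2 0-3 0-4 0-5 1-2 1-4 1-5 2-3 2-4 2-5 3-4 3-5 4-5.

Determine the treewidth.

4

A width-4 tree decomposition is:
Bags: B1 = {0, 1, 2, 4, 5}  B2 = {0, 2, 3, 4, 5}
Tree: B1–B2
The largest bag has 5 vertices, giving width 4; this decomposition certifies tw(G) ≤ 4. On the other hand G contains the 5-clique {0, 1, 2, 4, 5}. A clique must lie in a single bag of any decomposition, so no decomposition can have width below 4. Hence tw(G) = 4 exactly.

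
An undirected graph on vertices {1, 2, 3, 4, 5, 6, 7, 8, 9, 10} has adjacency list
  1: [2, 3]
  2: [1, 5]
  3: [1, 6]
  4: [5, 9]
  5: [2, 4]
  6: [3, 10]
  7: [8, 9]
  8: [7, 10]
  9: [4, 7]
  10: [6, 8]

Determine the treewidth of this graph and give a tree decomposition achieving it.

Each bag holds 3 vertices, so the decomposition has width 2, which upper-bounds the treewidth. For the lower bound, G contains the cycle 6–10–8–7–9–4–5–2–1–3–6, so G is not a forest; only forests have treewidth ≤ 1, hence tw(G) ≥ 2. The upper and lower bounds meet at 2, so that is the treewidth.

Treewidth 2.
One optimal decomposition is:
Bags: B1 = {6, 8, 10}  B2 = {6, 7, 8}  B3 = {6, 7, 9}  B4 = {4, 6, 9}  B5 = {4, 5, 6}  B6 = {2, 5, 6}  B7 = {1, 2, 6}  B8 = {1, 3, 6}
Tree: B1–B2, B2–B3, B3–B4, B4–B5, B5–B6, B6–B7, B7–B8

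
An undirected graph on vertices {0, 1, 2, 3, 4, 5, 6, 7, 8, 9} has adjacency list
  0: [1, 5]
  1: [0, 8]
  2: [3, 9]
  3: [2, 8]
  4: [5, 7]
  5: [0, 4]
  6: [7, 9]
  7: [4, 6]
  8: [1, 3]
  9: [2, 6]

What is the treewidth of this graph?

2

A width-2 tree decomposition is:
Bags: B1 = {6, 7, 9}  B2 = {2, 7, 9}  B3 = {2, 3, 7}  B4 = {3, 7, 8}  B5 = {1, 7, 8}  B6 = {0, 1, 7}  B7 = {0, 5, 7}  B8 = {4, 5, 7}
Tree: B1–B2, B2–B3, B3–B4, B4–B5, B5–B6, B6–B7, B7–B8
Each bag holds 3 vertices, so the decomposition has width 2, which upper-bounds the treewidth. The edges 7–6–9–2–3–8–1–0–5–4–7 form a cycle, so G is not a tree and its treewidth is at least 2. The upper and lower bounds meet at 2, so that is the treewidth.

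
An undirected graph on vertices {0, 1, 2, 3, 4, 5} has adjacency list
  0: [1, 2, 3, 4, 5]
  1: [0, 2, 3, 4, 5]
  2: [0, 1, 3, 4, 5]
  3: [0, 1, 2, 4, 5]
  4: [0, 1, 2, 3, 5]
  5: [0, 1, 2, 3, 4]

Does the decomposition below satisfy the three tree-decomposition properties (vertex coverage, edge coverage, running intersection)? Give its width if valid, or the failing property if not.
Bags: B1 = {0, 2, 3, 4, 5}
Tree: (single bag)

A tree decomposition must satisfy three properties: every vertex lies in some bag; for every edge, both endpoints lie together in some bag; and for every vertex, the bags containing it form a connected subtree. Here vertex 1 appears in no bag, so the decomposition is invalid.

No — vertex 1 appears in no bag.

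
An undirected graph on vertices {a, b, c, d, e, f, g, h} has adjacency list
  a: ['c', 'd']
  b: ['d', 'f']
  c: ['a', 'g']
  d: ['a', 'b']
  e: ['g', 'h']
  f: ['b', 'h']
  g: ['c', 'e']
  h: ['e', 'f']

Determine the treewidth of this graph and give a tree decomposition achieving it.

Treewidth 2.
One optimal decomposition is:
Bags: B1 = {c, e, g}  B2 = {c, e, h}  B3 = {c, f, h}  B4 = {b, c, f}  B5 = {b, c, d}  B6 = {a, c, d}
Tree: B1–B2, B2–B3, B3–B4, B4–B5, B5–B6

The largest bag has 3 vertices, giving width 2; this decomposition certifies tw(G) ≤ 2. The edges c–g–e–h–f–b–d–a–c form a cycle, so G is not a tree and its treewidth is at least 2. Therefore the treewidth is 2.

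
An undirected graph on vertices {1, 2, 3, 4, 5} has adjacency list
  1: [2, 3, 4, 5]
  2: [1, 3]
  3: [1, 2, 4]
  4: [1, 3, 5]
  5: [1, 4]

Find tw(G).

2

A width-2 tree decomposition is:
Bags: B1 = {1, 4, 5}  B2 = {1, 3, 4}  B3 = {1, 2, 3}
Tree: B1–B2, B2–B3
Every bag has size at most 3, so the width is 3 − 1 = 2 and tw(G) ≤ 2. For the lower bound, the 3 vertices {1, 2, 3} are pairwise adjacent, and any tree decomposition puts a clique entirely inside one bag — forcing width ≥ 2. Hence tw(G) = 2 exactly.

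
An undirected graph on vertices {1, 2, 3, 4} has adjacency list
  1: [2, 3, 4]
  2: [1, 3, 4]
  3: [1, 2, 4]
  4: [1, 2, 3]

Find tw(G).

3

A width-3 tree decomposition is:
Bags: B1 = {1, 2, 3, 4}
Tree: (single bag)
A single bag containing all 4 vertices is trivially a valid decomposition of width 3. Conversely, {1, 2, 3, 4} is a clique of size 4, and the vertices of any clique must share a bag in every tree decomposition; so some bag has ≥ 4 vertices and tw(G) ≥ 3. Hence tw(G) = 3 exactly.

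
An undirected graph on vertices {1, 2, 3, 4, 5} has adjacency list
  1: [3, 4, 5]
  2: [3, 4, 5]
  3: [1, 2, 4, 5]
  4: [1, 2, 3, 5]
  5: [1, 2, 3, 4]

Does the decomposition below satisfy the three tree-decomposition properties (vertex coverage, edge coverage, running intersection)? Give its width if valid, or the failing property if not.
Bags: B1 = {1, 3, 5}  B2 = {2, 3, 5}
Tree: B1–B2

A tree decomposition must satisfy three properties: every vertex lies in some bag; for every edge, both endpoints lie together in some bag; and for every vertex, the bags containing it form a connected subtree. Here vertex 4 appears in no bag, so the decomposition is invalid.

No — vertex 4 appears in no bag.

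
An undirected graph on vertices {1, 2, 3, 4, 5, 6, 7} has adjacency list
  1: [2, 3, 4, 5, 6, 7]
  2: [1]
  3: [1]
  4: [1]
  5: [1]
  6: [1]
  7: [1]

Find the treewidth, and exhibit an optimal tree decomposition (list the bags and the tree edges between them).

Each bag holds 2 vertices, so the decomposition has width 1, which upper-bounds the treewidth. G has an edge, so its treewidth is at least 1. The upper and lower bounds meet at 1, so that is the treewidth.

Treewidth 1.
One optimal decomposition is:
Bags: B1 = {1, 6}  B2 = {1, 4}  B3 = {1, 5}  B4 = {1, 3}  B5 = {1, 2}  B6 = {1, 7}
Tree: B1–B2, B2–B3, B2–B4, B4–B5, B2–B6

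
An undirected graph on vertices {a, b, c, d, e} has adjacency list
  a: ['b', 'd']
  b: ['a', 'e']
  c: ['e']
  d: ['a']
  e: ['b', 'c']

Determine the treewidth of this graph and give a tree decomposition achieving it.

Treewidth 1.
One such decomposition:
Bags: B1 = {c, e}  B2 = {b, e}  B3 = {a, b}  B4 = {a, d}
Tree: B1–B2, B2–B3, B3–B4

Every bag has size at most 2, so the width is 2 − 1 = 1 and tw(G) ≤ 1. G has an edge, so its treewidth is at least 1. The upper and lower bounds meet at 1, so that is the treewidth.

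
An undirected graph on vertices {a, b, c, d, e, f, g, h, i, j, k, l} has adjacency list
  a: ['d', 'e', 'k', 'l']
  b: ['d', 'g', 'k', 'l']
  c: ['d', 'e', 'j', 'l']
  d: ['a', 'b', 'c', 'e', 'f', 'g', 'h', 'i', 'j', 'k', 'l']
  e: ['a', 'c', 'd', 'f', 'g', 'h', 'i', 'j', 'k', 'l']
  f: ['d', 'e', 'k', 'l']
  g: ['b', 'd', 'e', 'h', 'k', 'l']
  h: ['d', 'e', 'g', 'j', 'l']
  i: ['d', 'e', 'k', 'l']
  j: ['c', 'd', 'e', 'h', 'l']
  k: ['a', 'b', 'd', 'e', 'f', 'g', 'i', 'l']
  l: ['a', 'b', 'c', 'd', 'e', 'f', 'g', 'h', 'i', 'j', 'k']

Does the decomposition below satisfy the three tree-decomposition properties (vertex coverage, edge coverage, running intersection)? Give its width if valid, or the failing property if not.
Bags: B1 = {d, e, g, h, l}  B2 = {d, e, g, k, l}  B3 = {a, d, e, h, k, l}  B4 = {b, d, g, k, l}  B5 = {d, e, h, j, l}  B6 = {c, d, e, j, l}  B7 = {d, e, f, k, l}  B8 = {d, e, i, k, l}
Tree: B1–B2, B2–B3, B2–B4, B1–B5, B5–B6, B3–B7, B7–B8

A tree decomposition must satisfy three properties: every vertex lies in some bag; for every edge, both endpoints lie together in some bag; and for every vertex, the bags containing it form a connected subtree. Here bags containing vertex h are not connected in the tree, so the decomposition is invalid.

No — bags containing vertex h are not connected in the tree.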